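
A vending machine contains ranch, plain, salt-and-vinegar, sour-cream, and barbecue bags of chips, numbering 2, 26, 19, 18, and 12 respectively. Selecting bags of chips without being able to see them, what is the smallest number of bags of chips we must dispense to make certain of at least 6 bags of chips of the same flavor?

In the worst case we take at most 5 of each flavor, but all 2 ranch (fewer than 5), giving 2 + 5 + 5 + 5 + 5 = 22.
One more bag of chips then forces some flavor to 6, so 22 + 1 = 23.

23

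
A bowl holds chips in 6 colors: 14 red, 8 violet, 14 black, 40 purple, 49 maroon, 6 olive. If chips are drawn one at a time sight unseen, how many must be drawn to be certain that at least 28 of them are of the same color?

Treat the 6 colors as pigeonholes.
In the worst case we take at most 27 of each color, but all 14 red, all 8 violet, all 14 black, and all 6 olive (fewer than 27), giving 14 + 8 + 14 + 27 + 27 + 6 = 96.
One more chip then forces some color to 28, so 96 + 1 = 97.

97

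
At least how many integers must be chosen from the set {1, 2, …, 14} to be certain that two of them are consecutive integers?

8

Partition {1, …, 14} into 7 pairs: {1,2}, {3,4}, …, {13,14}.
Choosing 7 integers — say the 7 even numbers 2, 4, …, 14 — takes one from each pair and avoids the property.
Choosing 8 forces two into the same pair by pigeonhole, and those are consecutive. So 8.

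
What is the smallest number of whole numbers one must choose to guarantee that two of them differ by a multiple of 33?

Use the pigeonhole principle on residue classes: two integers differ by a multiple of 33 exactly when they share a remainder mod 33.
There are 33 residue classes mod 33, so 33 integers can all lie in distinct classes.
One more integer must repeat a residue, giving a difference divisible by 33. So n = 33 + 1 = 34.

34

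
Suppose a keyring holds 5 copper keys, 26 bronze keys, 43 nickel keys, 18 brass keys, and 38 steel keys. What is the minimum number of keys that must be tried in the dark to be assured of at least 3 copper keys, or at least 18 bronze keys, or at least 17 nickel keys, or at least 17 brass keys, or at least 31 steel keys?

82

The worst case stops just short of every target: 2 copper, 17 bronze, 16 nickel, 16 brass, 30 steel — 2 + 17 + 16 + 16 + 30 = 81 keys.
One more key must push some type to its target, so 81 + 1 = 82.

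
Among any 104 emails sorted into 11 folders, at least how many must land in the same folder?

The 104 emails fall into 11 folders.
If each of the 11 folders held at most 9, the total would be at most 11 × 9 = 99 < 104, a contradiction.
So at least one holds ⌈104/11⌉ = 10.

10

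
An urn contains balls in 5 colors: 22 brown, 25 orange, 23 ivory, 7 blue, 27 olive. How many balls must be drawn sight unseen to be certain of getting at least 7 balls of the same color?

The worst case takes 6 balls of each color without reaching 7 of any: 5 × 6 = 30.
The next ball must bring some color to 7, so 30 + 1 = 31.

31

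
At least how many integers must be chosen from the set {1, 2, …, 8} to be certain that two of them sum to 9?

Partition {1, …, 8} into 4 pairs: {1,8}, {2,7}, …, {4,5}.
Choosing 4 integers — say the integers 1 through 4 — takes one from each pair and avoids the property.
Choosing 5 forces two into the same pair by pigeonhole, and those sum to 9. So 5.

5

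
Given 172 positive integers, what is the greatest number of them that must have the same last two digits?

There are 100 possible two-digit endings, which serve as the pigeonholes.
If each of the 100 possible two-digit endings held at most 1, the total would be at most 100 × 1 = 100 < 172, a contradiction.
So at least one holds ⌈172/100⌉ = 2.

2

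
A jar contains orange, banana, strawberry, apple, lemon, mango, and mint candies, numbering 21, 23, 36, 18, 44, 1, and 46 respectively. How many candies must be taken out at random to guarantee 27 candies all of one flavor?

142

Treat the 7 flavors as pigeonholes.
In the worst case we take at most 26 of each flavor, but all 21 orange, all 23 banana, all 18 apple, and all 1 mango (fewer than 26), giving 21 + 23 + 26 + 18 + 26 + 1 + 26 = 141.
One more candy then forces some flavor to 27, so 141 + 1 = 142.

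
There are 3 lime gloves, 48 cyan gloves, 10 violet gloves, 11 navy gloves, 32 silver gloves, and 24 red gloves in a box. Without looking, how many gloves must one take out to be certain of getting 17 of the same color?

In the worst case we take at most 16 of each color, but all 3 lime, all 10 violet, and all 11 navy (fewer than 16), giving 3 + 16 + 10 + 11 + 16 + 16 = 72.
One more glove then forces some color to 17, so 72 + 1 = 73.

73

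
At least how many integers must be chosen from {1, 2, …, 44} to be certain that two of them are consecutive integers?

23

Partition {1, …, 44} into 22 pairs: {1,2}, {3,4}, …, {43,44}.
Choosing 22 integers — say the 22 even numbers 2, 4, …, 44 — takes one from each pair and avoids the property.
Choosing 23 forces two into the same pair by pigeonhole, and those are consecutive. So 23.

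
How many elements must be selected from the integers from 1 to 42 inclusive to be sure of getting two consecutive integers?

Partition {1, …, 42} into 21 pairs: {1,2}, {3,4}, …, {41,42}.
Choosing 21 integers — say the 21 even numbers 2, 4, …, 42 — takes one from each pair and avoids the property.
Choosing 22 forces two into the same pair by pigeonhole, and those are consecutive. So 22.

22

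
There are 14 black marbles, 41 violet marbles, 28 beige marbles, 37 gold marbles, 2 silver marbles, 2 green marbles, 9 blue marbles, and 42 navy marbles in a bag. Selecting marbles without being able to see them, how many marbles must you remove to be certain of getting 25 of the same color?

Treat the 8 colors as pigeonholes.
In the worst case we take at most 24 of each color, but all 14 black, all 2 silver, all 2 green, and all 9 blue (fewer than 24), giving 14 + 24 + 24 + 24 + 2 + 2 + 9 + 24 = 123.
One more marble then forces some color to 25, so 123 + 1 = 124.

124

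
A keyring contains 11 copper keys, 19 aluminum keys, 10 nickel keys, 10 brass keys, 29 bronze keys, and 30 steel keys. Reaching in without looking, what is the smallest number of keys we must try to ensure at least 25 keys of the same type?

In the worst case we take at most 24 of each type, but all 11 copper, all 19 aluminum, all 10 nickel, and all 10 brass (fewer than 24), giving 11 + 19 + 10 + 10 + 24 + 24 = 98.
One more key then forces some type to 25, so 98 + 1 = 99.

99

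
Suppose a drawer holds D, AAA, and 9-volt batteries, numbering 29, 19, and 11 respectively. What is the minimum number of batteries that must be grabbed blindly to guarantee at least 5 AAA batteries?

To avoid AAA batteries as long as possible, exhaust the other 2 types first.
The worst case draws every non-AAA battery first: 29 + 11 = 40.
The next 5 draws are then forced to be AAA, giving 40 + 5 = 45.

45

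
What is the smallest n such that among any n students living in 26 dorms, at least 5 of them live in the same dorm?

There are 26 dorms acting as pigeonholes.
With 26 × 4 = 104 students we could place exactly 4 in each, with no class reaching 5.
One more forces some class to hold 5, so 104 + 1 = 105.

105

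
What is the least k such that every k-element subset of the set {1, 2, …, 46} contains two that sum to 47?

24

Partition {1, …, 46} into 23 pairs: {1,46}, {2,45}, …, {23,24}.
Choosing 23 integers — say the integers 1 through 23 — takes one from each pair and avoids the property.
Choosing 24 forces two into the same pair by pigeonhole, and those sum to 47. So 24.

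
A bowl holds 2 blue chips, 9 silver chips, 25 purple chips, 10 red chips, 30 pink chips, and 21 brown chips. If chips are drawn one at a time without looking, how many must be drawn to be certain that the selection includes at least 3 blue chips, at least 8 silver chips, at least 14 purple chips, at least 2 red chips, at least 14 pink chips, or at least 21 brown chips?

The worst case stops just short of every target: 2 blue, 7 silver, 13 purple, 1 red, 13 pink, 20 brown — 2 + 7 + 13 + 1 + 13 + 20 = 56 chips.
One more chip must push some color to its target, so 56 + 1 = 57.

57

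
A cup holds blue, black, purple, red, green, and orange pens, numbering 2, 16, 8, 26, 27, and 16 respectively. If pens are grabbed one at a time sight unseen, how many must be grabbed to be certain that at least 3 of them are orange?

The worst case draws every non-orange pen first: 2 + 16 + 8 + 26 + 27 = 79.
The next 3 draws are then forced to be orange, giving 79 + 3 = 82.

82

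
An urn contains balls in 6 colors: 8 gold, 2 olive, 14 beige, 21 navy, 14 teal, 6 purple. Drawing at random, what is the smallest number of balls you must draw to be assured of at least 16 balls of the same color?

60

In the worst case we take at most 15 of each color, but all 8 gold, all 2 olive, all 14 beige, all 14 teal, and all 6 purple (fewer than 15), giving 8 + 2 + 14 + 15 + 14 + 6 = 59.
One more ball then forces some color to 16, so 59 + 1 = 60.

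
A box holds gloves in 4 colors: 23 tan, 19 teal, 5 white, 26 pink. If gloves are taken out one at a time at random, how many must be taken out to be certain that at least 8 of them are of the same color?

27

In the worst case we take at most 7 of each color, but all 5 white (fewer than 7), giving 7 + 7 + 5 + 7 = 26.
One more glove then forces some color to 8, so 26 + 1 = 27.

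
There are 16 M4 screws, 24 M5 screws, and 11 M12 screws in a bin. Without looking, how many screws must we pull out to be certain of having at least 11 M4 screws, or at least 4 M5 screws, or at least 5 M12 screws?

18

The worst case stops just short of every target: 10 M4, 3 M5, 4 M12 — 10 + 3 + 4 = 17 screws.
One more screw must push some size to its target, so 17 + 1 = 18.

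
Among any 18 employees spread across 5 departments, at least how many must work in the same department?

4

The 18 employees fall into 5 departments.
If each of the 5 departments held at most 3, the total would be at most 5 × 3 = 15 < 18, a contradiction.
So at least one holds ⌈18/5⌉ = 4.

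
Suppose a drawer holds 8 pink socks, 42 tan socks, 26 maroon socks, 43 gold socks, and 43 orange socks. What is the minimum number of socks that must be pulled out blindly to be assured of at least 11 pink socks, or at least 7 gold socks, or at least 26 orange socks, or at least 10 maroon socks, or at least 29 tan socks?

Each of the 5 colors has its own threshold; avoid all of them simultaneously.
The worst case stops just short of every target: all 8 pink, 28 tan, 9 maroon, 6 gold, 25 orange — 8 + 28 + 9 + 6 + 25 = 76 socks.
One more sock must push some color to its target, so 76 + 1 = 77.

77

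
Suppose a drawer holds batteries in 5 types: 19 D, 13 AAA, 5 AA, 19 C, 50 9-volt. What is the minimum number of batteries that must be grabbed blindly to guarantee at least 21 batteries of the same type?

Treat the 5 types as pigeonholes.
In the worst case we take at most 20 of each type, but all 19 D, all 13 AAA, all 5 AA, and all 19 C (fewer than 20), giving 19 + 13 + 5 + 19 + 20 = 76.
One more battery then forces some type to 21, so 76 + 1 = 77.

77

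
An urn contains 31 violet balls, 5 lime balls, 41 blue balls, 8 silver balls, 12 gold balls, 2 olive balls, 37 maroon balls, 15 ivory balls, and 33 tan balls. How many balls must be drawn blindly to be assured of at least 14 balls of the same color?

93

Treat the 9 colors as pigeonholes.
In the worst case we take at most 13 of each color, but all 5 lime, all 8 silver, all 12 gold, and all 2 olive (fewer than 13), giving 13 + 5 + 13 + 8 + 12 + 2 + 13 + 13 + 13 = 92.
One more ball then forces some color to 14, so 92 + 1 = 93.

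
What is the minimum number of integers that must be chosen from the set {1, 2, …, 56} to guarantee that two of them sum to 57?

29

Partition {1, …, 56} into 28 pairs: {1,56}, {2,55}, …, {28,29}.
Choosing 28 integers — say the integers 1 through 28 — takes one from each pair and avoids the property.
Choosing 29 forces two into the same pair by pigeonhole, and those sum to 57. So 29.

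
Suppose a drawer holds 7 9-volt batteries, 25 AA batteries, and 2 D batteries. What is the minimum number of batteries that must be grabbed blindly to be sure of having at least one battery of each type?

33

The hardest type to obtain is D: we could draw every other battery first — 34 − 2 = 32 batteries — without a single D one.
The next draw must be D, so 32 + 1 = 33.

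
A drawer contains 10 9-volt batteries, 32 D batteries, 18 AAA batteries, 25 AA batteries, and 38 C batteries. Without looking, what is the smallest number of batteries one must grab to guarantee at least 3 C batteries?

88

The worst case draws every non-C battery first: 10 + 32 + 18 + 25 = 85.
The next 3 draws are then forced to be C, giving 85 + 3 = 88.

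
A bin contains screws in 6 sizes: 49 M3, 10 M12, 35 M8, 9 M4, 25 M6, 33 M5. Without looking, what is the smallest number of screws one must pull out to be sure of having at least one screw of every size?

The hardest size to obtain is M4: we could draw every other screw first — 161 − 9 = 152 screws — without a single M4 one.
The next draw must be M4, so 152 + 1 = 153.

153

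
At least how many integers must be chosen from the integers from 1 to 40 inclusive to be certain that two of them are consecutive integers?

21

Partition {1, …, 40} into 20 pairs: {1,2}, {3,4}, …, {39,40}.
Choosing 20 integers — say the 20 even numbers 2, 4, …, 40 — takes one from each pair and avoids the property.
Choosing 21 forces two into the same pair by pigeonhole, and those are consecutive. So 21.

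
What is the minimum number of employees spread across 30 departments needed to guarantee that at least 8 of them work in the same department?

There are 30 departments acting as pigeonholes.
With 30 × 7 = 210 employees we could place exactly 7 in each, with no class reaching 8.
One more forces some class to hold 8, so 210 + 1 = 211.

211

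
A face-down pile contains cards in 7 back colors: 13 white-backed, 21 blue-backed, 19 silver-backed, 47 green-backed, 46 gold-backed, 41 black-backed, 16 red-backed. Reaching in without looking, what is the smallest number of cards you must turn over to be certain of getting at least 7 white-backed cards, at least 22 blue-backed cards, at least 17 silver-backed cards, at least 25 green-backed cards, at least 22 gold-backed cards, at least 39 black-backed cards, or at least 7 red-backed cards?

The worst case stops just short of every target: 6 white-backed, 21 blue-backed, 16 silver-backed, 24 green-backed, 21 gold-backed, 38 black-backed, 6 red-backed — 6 + 21 + 16 + 24 + 21 + 38 + 6 = 132 cards.
One more card must push some back color to its target, so 132 + 1 = 133.

133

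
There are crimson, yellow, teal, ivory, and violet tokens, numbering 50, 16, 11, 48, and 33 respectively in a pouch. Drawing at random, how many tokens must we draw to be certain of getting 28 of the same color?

109

In the worst case we take at most 27 of each color, but all 16 yellow and all 11 teal (fewer than 27), giving 27 + 16 + 11 + 27 + 27 = 108.
One more token then forces some color to 28, so 108 + 1 = 109.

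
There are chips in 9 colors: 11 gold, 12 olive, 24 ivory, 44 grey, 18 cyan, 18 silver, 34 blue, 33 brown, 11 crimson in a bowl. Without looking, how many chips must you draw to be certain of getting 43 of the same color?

204

Treat the 9 colors as pigeonholes.
In the worst case we take at most 42 of each color, but all 11 gold, all 12 olive, all 24 ivory, all 18 cyan, all 18 silver, all 34 blue, all 33 brown, and all 11 crimson (fewer than 42), giving 11 + 12 + 24 + 42 + 18 + 18 + 34 + 33 + 11 = 203.
One more chip then forces some color to 43, so 203 + 1 = 204.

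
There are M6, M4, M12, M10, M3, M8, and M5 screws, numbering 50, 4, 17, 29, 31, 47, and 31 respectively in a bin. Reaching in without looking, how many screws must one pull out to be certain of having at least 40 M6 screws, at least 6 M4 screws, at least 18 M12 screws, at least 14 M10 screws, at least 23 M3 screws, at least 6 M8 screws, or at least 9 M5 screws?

The worst case stops just short of every target: 39 M6, all 4 M4, 17 M12, 13 M10, 22 M3, 5 M8, 8 M5 — 39 + 4 + 17 + 13 + 22 + 5 + 8 = 108 screws.
One more screw must push some size to its target, so 108 + 1 = 109.

109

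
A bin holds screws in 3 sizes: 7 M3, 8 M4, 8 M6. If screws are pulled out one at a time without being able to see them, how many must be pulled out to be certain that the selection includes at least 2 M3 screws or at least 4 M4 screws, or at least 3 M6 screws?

7

The worst case stops just short of every target: 1 M3, 3 M4, 2 M6 — 1 + 3 + 2 = 6 screws.
One more screw must push some size to its target, so 6 + 1 = 7.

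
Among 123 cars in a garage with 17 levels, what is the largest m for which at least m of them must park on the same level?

8

The 123 cars fall into 17 levels.
If each of the 17 levels held at most 7, the total would be at most 17 × 7 = 119 < 123, a contradiction.
So at least one holds ⌈123/17⌉ = 8.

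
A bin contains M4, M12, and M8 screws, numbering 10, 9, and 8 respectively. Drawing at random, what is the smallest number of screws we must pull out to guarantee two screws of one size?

The worst case takes 1 screw of each size without reaching 2 of any: 3 × 1 = 3.
The next screw must bring some size to 2, so 3 + 1 = 4.

4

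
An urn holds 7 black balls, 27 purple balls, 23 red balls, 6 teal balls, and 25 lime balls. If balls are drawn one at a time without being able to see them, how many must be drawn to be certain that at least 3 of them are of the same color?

11

The worst case takes 2 balls of each color without reaching 3 of any: 5 × 2 = 10.
The next ball must bring some color to 3, so 10 + 1 = 11.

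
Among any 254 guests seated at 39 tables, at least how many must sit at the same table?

If each of the 39 tables held at most 6, the total would be at most 39 × 6 = 234 < 254, a contradiction.
So at least one holds ⌈254/39⌉ = 7.

7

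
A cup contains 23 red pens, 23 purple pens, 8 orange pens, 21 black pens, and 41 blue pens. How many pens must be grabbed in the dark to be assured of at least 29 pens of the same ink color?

In the worst case we take at most 28 of each ink color, but all 23 red, all 23 purple, all 8 orange, and all 21 black (fewer than 28), giving 23 + 23 + 8 + 21 + 28 = 103.
One more pen then forces some ink color to 29, so 103 + 1 = 104.

104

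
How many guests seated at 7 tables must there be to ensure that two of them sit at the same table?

8

There are 7 tables acting as pigeonholes.
With 7 guests we could place one in each, avoiding any repeat.
One more forces some class to hold 2, so 7 + 1 = 8.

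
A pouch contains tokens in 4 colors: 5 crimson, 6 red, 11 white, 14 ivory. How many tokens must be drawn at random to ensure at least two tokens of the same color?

The worst case takes 1 token of each color without reaching 2 of any: 4 × 1 = 4.
The next token must bring some color to 2, so 4 + 1 = 5.

5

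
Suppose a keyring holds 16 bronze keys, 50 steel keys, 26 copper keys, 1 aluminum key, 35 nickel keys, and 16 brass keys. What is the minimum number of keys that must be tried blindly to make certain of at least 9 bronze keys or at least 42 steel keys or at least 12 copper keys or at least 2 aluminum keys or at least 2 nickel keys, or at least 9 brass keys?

71

The worst case stops just short of every target: 8 bronze, 41 steel, 11 copper, 1 aluminum, 1 nickel, 8 brass — 8 + 41 + 11 + 1 + 1 + 8 = 70 keys.
One more key must push some type to its target, so 70 + 1 = 71.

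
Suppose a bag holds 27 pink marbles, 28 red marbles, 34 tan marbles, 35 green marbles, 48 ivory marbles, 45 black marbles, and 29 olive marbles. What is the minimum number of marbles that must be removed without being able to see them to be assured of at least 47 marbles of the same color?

245

Treat the 7 colors as pigeonholes.
In the worst case we take at most 46 of each color, but all 27 pink, all 28 red, all 34 tan, all 35 green, all 45 black, and all 29 olive (fewer than 46), giving 27 + 28 + 34 + 35 + 46 + 45 + 29 = 244.
One more marble then forces some color to 47, so 244 + 1 = 245.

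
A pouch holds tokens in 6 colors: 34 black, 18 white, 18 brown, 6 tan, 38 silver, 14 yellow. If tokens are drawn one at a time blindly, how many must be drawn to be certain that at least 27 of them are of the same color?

Treat the 6 colors as pigeonholes.
In the worst case we take at most 26 of each color, but all 18 white, all 18 brown, all 6 tan, and all 14 yellow (fewer than 26), giving 26 + 18 + 18 + 6 + 26 + 14 = 108.
One more token then forces some color to 27, so 108 + 1 = 109.

109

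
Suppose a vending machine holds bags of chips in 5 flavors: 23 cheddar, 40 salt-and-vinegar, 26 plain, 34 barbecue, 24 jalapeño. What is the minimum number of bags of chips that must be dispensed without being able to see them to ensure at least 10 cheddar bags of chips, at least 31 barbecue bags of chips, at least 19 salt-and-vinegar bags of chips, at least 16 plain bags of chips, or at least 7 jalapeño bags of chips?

The worst case stops just short of every target: 9 cheddar, 18 salt-and-vinegar, 15 plain, 30 barbecue, 6 jalapeño — 9 + 18 + 15 + 30 + 6 = 78 bags of chips.
One more bag of chips must push some flavor to its target, so 78 + 1 = 79.

79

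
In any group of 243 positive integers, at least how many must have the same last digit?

The 243 positive integers fall into 10 possible last digits.
If each of the 10 possible last digits held at most 24, the total would be at most 10 × 24 = 240 < 243, a contradiction.
So at least one holds ⌈243/10⌉ = 25.

25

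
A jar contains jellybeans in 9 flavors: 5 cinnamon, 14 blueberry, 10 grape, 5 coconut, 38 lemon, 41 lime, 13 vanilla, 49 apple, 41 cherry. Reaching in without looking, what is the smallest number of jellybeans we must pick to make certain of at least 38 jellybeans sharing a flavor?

196

In the worst case we take at most 37 of each flavor, but all 5 cinnamon, all 14 blueberry, all 10 grape, all 5 coconut, and all 13 vanilla (fewer than 37), giving 5 + 14 + 10 + 5 + 37 + 37 + 13 + 37 + 37 = 195.
One more jellybean then forces some flavor to 38, so 195 + 1 = 196.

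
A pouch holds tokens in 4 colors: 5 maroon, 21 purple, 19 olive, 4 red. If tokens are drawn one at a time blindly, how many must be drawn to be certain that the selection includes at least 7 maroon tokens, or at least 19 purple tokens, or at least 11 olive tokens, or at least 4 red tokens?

The worst case stops just short of every target: all 5 maroon, 18 purple, 10 olive, 3 red — 5 + 18 + 10 + 3 = 36 tokens.
One more token must push some color to its target, so 36 + 1 = 37.

37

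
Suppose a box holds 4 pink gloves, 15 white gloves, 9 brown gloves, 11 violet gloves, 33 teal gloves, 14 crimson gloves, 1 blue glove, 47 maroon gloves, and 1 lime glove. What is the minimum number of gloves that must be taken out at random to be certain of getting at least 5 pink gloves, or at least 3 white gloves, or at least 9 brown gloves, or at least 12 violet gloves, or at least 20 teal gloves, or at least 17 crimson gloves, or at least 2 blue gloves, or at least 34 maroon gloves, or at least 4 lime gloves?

Each of the 9 colors has its own threshold; avoid all of them simultaneously.
The worst case stops just short of every target: 4 pink, 2 white, 8 brown, 11 violet, 19 teal, all 14 crimson, 1 blue, 33 maroon, all 1 lime — 4 + 2 + 8 + 11 + 19 + 14 + 1 + 33 + 1 = 93 gloves.
One more glove must push some color to its target, so 93 + 1 = 94.

94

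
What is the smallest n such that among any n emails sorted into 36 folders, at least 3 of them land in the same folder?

There are 36 folders acting as pigeonholes.
With 36 × 2 = 72 emails we could place exactly 2 in each, with no class reaching 3.
One more forces some class to hold 3, so 72 + 1 = 73.

73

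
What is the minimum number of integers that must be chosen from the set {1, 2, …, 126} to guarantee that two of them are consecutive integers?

Partition {1, …, 126} into 63 pairs: {1,2}, {3,4}, …, {125,126}.
Choosing 63 integers — say the 63 even numbers 2, 4, …, 126 — takes one from each pair and avoids the property.
Choosing 64 forces two into the same pair by pigeonhole, and those are consecutive. So 64.

64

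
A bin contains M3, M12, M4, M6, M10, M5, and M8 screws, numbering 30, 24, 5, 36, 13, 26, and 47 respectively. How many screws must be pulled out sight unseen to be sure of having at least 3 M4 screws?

179

The worst case draws every non-M4 screw first: 30 + 24 + 36 + 13 + 26 + 47 = 176.
The next 3 draws are then forced to be M4, giving 176 + 3 = 179.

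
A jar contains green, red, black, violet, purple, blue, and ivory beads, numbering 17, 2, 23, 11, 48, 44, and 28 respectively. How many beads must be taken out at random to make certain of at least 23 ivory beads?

To avoid ivory beads as long as possible, exhaust the other 6 colors first.
The worst case draws every non-ivory bead first: 17 + 2 + 23 + 11 + 48 + 44 = 145.
The next 23 draws are then forced to be ivory, giving 145 + 23 = 168.

168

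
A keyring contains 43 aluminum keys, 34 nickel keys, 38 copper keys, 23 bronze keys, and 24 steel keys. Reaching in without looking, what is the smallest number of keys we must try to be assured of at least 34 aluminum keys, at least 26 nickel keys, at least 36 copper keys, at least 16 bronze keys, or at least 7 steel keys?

115

Each of the 5 types has its own threshold; avoid all of them simultaneously.
The worst case stops just short of every target: 33 aluminum, 25 nickel, 35 copper, 15 bronze, 6 steel — 33 + 25 + 35 + 15 + 6 = 114 keys.
One more key must push some type to its target, so 114 + 1 = 115.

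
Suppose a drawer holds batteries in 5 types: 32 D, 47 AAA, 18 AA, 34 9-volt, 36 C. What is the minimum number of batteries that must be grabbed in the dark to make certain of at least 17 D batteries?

152

To avoid D batteries as long as possible, exhaust the other 4 types first.
The worst case draws every non-D battery first: 47 + 18 + 34 + 36 = 135.
The next 17 draws are then forced to be D, giving 135 + 17 = 152.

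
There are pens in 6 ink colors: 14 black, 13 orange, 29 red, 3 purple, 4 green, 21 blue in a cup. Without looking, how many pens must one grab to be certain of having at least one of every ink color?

82

The hardest ink color to obtain is purple: we could draw every other pen first — 84 − 3 = 81 pens — without a single purple one.
The next draw must be purple, so 81 + 1 = 82.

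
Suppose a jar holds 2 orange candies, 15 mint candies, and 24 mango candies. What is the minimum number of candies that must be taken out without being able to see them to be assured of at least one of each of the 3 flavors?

40

The hardest flavor to obtain is orange: we could draw every other candy first — 41 − 2 = 39 candies — without a single orange one.
The next draw must be orange, so 39 + 1 = 40.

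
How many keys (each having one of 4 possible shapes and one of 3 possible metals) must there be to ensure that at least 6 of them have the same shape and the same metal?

61

There are 4 × 3 = 12 (shape, metal) combinations acting as pigeonholes.
With 12 × 5 = 60 keys we could place exactly 5 in each, with no (shape, metal) pair reaching 6.
One more forces some (shape, metal) pair to hold 6, so 60 + 1 = 61.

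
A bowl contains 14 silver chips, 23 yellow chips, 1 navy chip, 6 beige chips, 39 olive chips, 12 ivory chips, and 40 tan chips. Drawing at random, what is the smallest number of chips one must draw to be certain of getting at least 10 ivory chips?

133

The worst case draws every non-ivory chip first: 14 + 23 + 1 + 6 + 39 + 40 = 123.
The next 10 draws are then forced to be ivory, giving 123 + 10 = 133.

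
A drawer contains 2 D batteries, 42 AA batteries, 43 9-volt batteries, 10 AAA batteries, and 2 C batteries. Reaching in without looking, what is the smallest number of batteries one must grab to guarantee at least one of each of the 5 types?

The hardest type to obtain is D: we could draw every other battery first — 99 − 2 = 97 batteries — without a single D one.
The next draw must be D, so 97 + 1 = 98.

98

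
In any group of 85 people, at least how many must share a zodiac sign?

8

There are 12 zodiac signs, which serve as the pigeonholes.
If each of the 12 zodiac signs held at most 7, the total would be at most 12 × 7 = 84 < 85, a contradiction.
So at least one holds ⌈85/12⌉ = 8.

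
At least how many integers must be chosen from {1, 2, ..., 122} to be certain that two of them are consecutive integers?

Partition {1, …, 122} into 61 pairs: {1,2}, {3,4}, …, {121,122}.
Choosing 61 integers — say the 61 even numbers 2, 4, …, 122 — takes one from each pair and avoids the property.
Choosing 62 forces two into the same pair by pigeonhole, and those are consecutive. So 62.

62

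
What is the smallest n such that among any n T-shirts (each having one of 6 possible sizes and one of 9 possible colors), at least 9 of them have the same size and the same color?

433

There are 6 × 9 = 54 (size, color) combinations acting as pigeonholes.
With 54 × 8 = 432 T-shirts we could place exactly 8 in each, with no (size, color) pair reaching 9.
One more forces some (size, color) pair to hold 9, so 432 + 1 = 433.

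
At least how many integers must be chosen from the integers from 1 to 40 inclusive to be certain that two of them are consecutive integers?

21

Partition {1, …, 40} into 20 pairs: {1,2}, {3,4}, …, {39,40}.
Choosing 20 integers — say the 20 even numbers 2, 4, …, 40 — takes one from each pair and avoids the property.
Choosing 21 forces two into the same pair by pigeonhole, and those are consecutive. So 21.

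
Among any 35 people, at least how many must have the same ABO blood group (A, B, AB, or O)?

The 35 people fall into 4 ABO blood groups.
If each of the 4 ABO blood groups held at most 8, the total would be at most 4 × 8 = 32 < 35, a contradiction.
So at least one holds ⌈35/4⌉ = 9.

9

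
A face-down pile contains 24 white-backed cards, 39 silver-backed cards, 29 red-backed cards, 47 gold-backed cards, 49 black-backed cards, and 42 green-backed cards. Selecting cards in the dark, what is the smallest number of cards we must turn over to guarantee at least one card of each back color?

The hardest back color to obtain is white-backed: we could draw every other card first — 230 − 24 = 206 cards — without a single white-backed one.
The next draw must be white-backed, so 206 + 1 = 207.

207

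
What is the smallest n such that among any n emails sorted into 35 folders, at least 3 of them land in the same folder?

71

There are 35 folders acting as pigeonholes.
With 35 × 2 = 70 emails we could place exactly 2 in each, with no class reaching 3.
One more forces some class to hold 3, so 70 + 1 = 71.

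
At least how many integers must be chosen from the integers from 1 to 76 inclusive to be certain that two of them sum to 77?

Partition {1, …, 76} into 38 pairs: {1,76}, {2,75}, …, {38,39}.
Choosing 38 integers — say the integers 1 through 38 — takes one from each pair and avoids the property.
Choosing 39 forces two into the same pair by pigeonhole, and those sum to 77. So 39.

39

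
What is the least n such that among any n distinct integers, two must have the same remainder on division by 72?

Use the pigeonhole principle on residue classes: two integers differ by a multiple of 72 exactly when they share a remainder mod 72.
There are 72 residue classes mod 72, so 72 integers can all lie in distinct classes.
One more integer must repeat a residue, giving a difference divisible by 72. So n = 72 + 1 = 73.

73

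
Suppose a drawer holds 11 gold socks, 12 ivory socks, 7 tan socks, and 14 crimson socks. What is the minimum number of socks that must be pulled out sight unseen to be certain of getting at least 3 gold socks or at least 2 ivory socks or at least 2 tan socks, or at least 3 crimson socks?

7

Each of the 4 colors has its own threshold; avoid all of them simultaneously.
The worst case stops just short of every target: 2 gold, 1 ivory, 1 tan, 2 crimson — 2 + 1 + 1 + 2 = 6 socks.
One more sock must push some color to its target, so 6 + 1 = 7.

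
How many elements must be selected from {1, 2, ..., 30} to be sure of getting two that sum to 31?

Partition {1, …, 30} into 15 pairs: {1,30}, {2,29}, …, {15,16}.
Choosing 15 integers — say the integers 1 through 15 — takes one from each pair and avoids the property.
Choosing 16 forces two into the same pair by pigeonhole, and those sum to 31. So 16.

16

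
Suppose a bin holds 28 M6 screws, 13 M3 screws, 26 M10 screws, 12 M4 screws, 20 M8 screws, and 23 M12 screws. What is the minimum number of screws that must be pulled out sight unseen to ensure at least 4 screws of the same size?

Treat the 6 sizes as pigeonholes.
The worst case takes 3 screws of each size without reaching 4 of any: 6 × 3 = 18.
The next screw must bring some size to 4, so 18 + 1 = 19.

19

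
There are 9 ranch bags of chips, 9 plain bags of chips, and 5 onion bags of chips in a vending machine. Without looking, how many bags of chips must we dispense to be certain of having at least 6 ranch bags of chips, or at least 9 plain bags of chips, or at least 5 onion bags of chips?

18

Each of the 3 flavors has its own threshold; avoid all of them simultaneously.
The worst case stops just short of every target: 5 ranch, 8 plain, 4 onion — 5 + 8 + 4 = 17 bags of chips.
One more bag of chips must push some flavor to its target, so 17 + 1 = 18.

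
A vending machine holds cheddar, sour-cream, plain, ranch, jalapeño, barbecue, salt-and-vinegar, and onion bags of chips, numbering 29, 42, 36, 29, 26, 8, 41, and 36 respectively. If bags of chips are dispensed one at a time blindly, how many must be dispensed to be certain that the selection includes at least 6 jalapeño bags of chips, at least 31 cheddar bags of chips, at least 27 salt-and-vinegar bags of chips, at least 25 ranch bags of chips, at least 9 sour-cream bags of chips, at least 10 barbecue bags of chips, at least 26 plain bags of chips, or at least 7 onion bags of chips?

132

The worst case stops just short of every target: all 29 cheddar, 8 sour-cream, 25 plain, 24 ranch, 5 jalapeño, all 8 barbecue, 26 salt-and-vinegar, 6 onion — 29 + 8 + 25 + 24 + 5 + 8 + 26 + 6 = 131 bags of chips.
One more bag of chips must push some flavor to its target, so 131 + 1 = 132.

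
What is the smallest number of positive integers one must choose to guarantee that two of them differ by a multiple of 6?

Two integers differ by a multiple of 6 exactly when they share a remainder mod 6.
There are 6 residue classes mod 6, so 6 integers can all lie in distinct classes.
One more integer must repeat a residue, giving a difference divisible by 6. So n = 6 + 1 = 7.

7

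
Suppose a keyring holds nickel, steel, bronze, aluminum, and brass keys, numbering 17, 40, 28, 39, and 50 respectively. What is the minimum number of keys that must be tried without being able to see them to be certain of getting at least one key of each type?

The hardest type to obtain is nickel: we could draw every other key first — 174 − 17 = 157 keys — without a single nickel one.
The next draw must be nickel, so 157 + 1 = 158.

158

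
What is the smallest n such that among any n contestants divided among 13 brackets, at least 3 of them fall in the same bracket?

27

There are 13 brackets acting as pigeonholes.
With 13 × 2 = 26 contestants we could place exactly 2 in each, with no class reaching 3.
One more forces some class to hold 3, so 26 + 1 = 27.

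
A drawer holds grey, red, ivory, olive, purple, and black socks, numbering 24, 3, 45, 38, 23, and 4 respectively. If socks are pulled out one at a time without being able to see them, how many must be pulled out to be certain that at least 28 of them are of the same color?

Treat the 6 colors as pigeonholes.
In the worst case we take at most 27 of each color, but all 24 grey, all 3 red, all 23 purple, and all 4 black (fewer than 27), giving 24 + 3 + 27 + 27 + 23 + 4 = 108.
One more sock then forces some color to 28, so 108 + 1 = 109.

109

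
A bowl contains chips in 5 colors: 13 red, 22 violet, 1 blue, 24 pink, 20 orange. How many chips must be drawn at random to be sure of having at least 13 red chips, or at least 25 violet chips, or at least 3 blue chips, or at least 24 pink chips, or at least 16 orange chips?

Each of the 5 colors has its own threshold; avoid all of them simultaneously.
The worst case stops just short of every target: 12 red, all 22 violet, all 1 blue, 23 pink, 15 orange — 12 + 22 + 1 + 23 + 15 = 73 chips.
One more chip must push some color to its target, so 73 + 1 = 74.

74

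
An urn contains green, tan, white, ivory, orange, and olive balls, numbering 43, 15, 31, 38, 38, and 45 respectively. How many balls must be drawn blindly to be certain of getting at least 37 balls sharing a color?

Treat the 6 colors as pigeonholes.
In the worst case we take at most 36 of each color, but all 15 tan and all 31 white (fewer than 36), giving 36 + 15 + 31 + 36 + 36 + 36 = 190.
One more ball then forces some color to 37, so 190 + 1 = 191.

191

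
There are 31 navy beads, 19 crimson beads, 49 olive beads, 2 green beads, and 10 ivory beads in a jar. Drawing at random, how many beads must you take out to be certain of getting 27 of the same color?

84

In the worst case we take at most 26 of each color, but all 19 crimson, all 2 green, and all 10 ivory (fewer than 26), giving 26 + 19 + 26 + 2 + 10 = 83.
One more bead then forces some color to 27, so 83 + 1 = 84.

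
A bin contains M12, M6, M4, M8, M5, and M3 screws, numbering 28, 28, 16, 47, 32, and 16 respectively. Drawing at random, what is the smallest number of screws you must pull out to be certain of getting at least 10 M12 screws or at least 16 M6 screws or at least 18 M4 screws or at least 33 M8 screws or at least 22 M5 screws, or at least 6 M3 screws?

The worst case stops just short of every target: 9 M12, 15 M6, all 16 M4, 32 M8, 21 M5, 5 M3 — 9 + 15 + 16 + 32 + 21 + 5 = 98 screws.
One more screw must push some size to its target, so 98 + 1 = 99.

99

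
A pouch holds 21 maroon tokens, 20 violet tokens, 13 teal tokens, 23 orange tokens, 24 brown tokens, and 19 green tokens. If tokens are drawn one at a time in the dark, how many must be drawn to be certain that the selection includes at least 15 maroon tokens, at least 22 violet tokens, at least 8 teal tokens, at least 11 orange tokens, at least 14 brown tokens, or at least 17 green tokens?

81

The worst case stops just short of every target: 14 maroon, all 20 violet, 7 teal, 10 orange, 13 brown, 16 green — 14 + 20 + 7 + 10 + 13 + 16 = 80 tokens.
One more token must push some color to its target, so 80 + 1 = 81.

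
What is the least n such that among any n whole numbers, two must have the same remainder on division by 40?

Two integers differ by a multiple of 40 exactly when they share a remainder mod 40.
There are 40 residue classes mod 40, so 40 integers can all lie in distinct classes.
One more integer must repeat a residue, giving a difference divisible by 40. So n = 40 + 1 = 41.

41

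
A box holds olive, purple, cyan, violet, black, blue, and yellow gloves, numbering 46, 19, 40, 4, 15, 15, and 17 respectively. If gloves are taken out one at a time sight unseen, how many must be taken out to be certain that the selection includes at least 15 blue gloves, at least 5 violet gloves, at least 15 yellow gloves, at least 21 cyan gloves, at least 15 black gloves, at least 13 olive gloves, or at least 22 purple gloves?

The worst case stops just short of every target: 12 olive, all 19 purple, 20 cyan, 4 violet, 14 black, 14 blue, 14 yellow — 12 + 19 + 20 + 4 + 14 + 14 + 14 = 97 gloves.
One more glove must push some color to its target, so 97 + 1 = 98.

98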